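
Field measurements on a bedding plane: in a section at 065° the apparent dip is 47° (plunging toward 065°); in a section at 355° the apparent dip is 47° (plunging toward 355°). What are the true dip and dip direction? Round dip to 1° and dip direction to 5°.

The two traces are lines in the plane: v₁ = (sin 65°·cos 47°, cos 65°·cos 47°, −sin 47°), v₂ = (sin 355°·cos 47°, cos 355°·cos 47°, −sin 47°).
The plane normal is n = v₁ × v₂ ∝ (0.286, 0.496, 0.437).
Dip δ = arctan(|n_h|/n_z) = arctan(0.572/0.437) = 52.6°.
Dip direction = azimuth of (n_x, n_y) = atan2(0.286, 0.496) = 30°.

true dip 53°, dip direction 030°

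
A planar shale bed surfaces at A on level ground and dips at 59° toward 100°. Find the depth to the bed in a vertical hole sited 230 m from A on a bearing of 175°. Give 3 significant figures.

The hole lies 75° from the dip direction, so the down-dip offset is 230 × cos 75° = 59.53 m.
Depth = down-dip offset × tan(dip) = 59.53 × tan 59° = 59.53 × 1.6643
Depth = 99.07 m

99.1 m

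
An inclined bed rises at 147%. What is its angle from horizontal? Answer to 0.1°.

55.8°

tan θ = 147/100 = 1.4700
θ = arctan(1.4700) = 55.77°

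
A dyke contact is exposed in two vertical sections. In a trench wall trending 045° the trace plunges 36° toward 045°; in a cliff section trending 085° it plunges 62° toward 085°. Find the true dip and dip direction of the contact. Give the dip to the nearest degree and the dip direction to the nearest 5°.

true dip 65°, dip direction 115°

Each apparent-dip line lies in the plane. As unit vectors (x east, y north, z up), v₁ plunges 36°→045° and v₂ plunges 62°→085°.
The plane normal is n = v₁ × v₂ ∝ (0.481, -0.230, 0.244).
Dip δ = arctan(|n_h|/n_z) = arctan(0.533/0.244) = 65.4°.
Dip direction = azimuth of (n_x, n_y) = atan2(0.481, -0.230) = 116°.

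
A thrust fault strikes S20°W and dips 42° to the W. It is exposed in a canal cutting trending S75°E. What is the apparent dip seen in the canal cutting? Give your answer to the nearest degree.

The section lies 85° from the strike.
tan α = tan 42° × sin 85° = 0.9004 × 0.9962 = 0.8970
α = arctan(0.8970) = 41.89°

42°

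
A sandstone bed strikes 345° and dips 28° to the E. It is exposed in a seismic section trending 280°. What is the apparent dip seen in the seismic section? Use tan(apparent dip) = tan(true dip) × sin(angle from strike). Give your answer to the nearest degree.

The section lies 65° from the strike.
tan(apparent dip) = tan 28° · sin 65° = 0.4819
α = arctan(0.4819) = 25.73°

26°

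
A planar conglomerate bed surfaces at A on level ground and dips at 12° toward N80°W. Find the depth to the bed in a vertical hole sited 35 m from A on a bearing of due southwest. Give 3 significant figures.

4.27 m

The hole lies 55° from the dip direction, so the down-dip offset is 35 × cos 55° = 20.08 m.
Depth = down-dip offset × tan(dip) = 20.08 × tan 12° = 20.08 × 0.2126
Depth = 4.27 m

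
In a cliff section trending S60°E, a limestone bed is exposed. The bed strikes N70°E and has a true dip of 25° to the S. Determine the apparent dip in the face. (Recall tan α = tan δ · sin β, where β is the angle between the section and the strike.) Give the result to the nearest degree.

Angle between strike (N70°E) and section (S60°E): β = 50°.
tan α = tan 25° × sin 50° = 0.4663 × 0.7660 = 0.3572
α = arctan(0.3572) = 19.66°

20°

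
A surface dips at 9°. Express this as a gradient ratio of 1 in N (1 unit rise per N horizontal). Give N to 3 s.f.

1 in 6.31

1 : N means tan θ = 1/N, so N = 1/tan 9° = 1/0.1584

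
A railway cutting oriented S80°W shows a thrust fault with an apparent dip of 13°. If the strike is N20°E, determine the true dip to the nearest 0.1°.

β = acute angle between strike N20°E and section S80°W = 60°.
tan δ = tan α / sin β = tan 13° / sin 60° = 0.2309 / 0.8660 = 0.2666
true dip = arctan 0.2666 = 14.93°

14.9°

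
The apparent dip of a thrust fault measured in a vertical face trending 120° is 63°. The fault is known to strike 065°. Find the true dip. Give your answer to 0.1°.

β = acute angle between strike 065° and section 120° = 55°.
tan(true dip) = tan 63° / sin 55° = 2.3959
δ = arctan(2.3959) = 67.35°

67.3°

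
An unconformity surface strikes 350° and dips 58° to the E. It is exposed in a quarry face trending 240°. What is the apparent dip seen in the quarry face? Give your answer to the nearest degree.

Angle between strike (350°) and section (240°): β = 70°.
tan α = tan 58° × sin 70° = 1.6003 × 0.9397 = 1.5038
α = arctan(1.5038) = 56.38°

56°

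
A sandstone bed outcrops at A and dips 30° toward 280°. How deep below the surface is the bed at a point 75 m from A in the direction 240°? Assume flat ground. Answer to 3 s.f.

The hole lies 40° from the dip direction, so the down-dip offset is 75 × cos 40° = 57.45 m.
Depth = down-dip offset × tan(dip) = 57.45 × tan 30° = 57.45 × 0.5774
Depth = 33.17 m

33.2 m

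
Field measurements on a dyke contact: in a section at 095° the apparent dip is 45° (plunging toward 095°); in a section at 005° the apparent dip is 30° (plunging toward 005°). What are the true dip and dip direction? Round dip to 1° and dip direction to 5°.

Each apparent-dip line lies in the plane. As unit vectors (x east, y north, z up), v₁ plunges 45°→095° and v₂ plunges 30°→005°.
The plane normal is n = v₁ × v₂ ∝ (0.641, 0.299, 0.612).
Dip δ = arctan(|n_h|/n_z) = arctan(0.707/0.612) = 49.1°.
Dip direction = azimuth of (n_x, n_y) = atan2(0.641, 0.299) = 65°.

true dip 49°, dip direction 065°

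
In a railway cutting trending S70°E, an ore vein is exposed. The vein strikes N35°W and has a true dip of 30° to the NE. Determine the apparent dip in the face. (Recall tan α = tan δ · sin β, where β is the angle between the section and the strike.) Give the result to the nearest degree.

Angle between strike (N35°W) and section (S70°E): β = 35°.
tan(apparent dip) = tan 30° · sin 35° = 0.3312
apparent dip = arctan 0.3312 = 18.32°

18°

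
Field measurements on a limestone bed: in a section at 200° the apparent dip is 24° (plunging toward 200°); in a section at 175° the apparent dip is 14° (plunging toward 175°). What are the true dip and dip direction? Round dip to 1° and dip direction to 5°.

true dip 30°, dip direction 240°

The two traces are lines in the plane: v₁ = (sin 200°·cos 24°, cos 200°·cos 24°, −sin 24°), v₂ = (sin 175°·cos 14°, cos 175°·cos 14°, −sin 14°).
Cross product v₁ × v₂ gives the pole to the plane: n ∝ (-0.185, -0.110, 0.375).
True dip = arccos(n_z / |n|) = arccos(0.8667) = 29.9°.
The horizontal component of n points toward azimuth atan2(n_x, n_y) = 239°, the dip direction.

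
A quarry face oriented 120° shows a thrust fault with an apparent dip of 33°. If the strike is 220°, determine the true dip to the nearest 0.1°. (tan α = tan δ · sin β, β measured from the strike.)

33.4°

The section is 80° from the strike.
tan(true dip) = tan 33° / sin 80° = 0.6594
δ = arctan(0.6594) = 33.40°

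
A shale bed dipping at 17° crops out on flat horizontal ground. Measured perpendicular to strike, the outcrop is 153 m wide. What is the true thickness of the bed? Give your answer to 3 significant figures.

44.7 m

True thickness t = w · sin(dip) = 153 × sin 17°
t = 153 × 0.2924 = 44.733 m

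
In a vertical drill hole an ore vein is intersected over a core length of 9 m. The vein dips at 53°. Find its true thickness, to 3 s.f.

True thickness t = h · cos(dip) = 9 × cos 53°
t = 9 × 0.6018 = 5.416 m

5.42 m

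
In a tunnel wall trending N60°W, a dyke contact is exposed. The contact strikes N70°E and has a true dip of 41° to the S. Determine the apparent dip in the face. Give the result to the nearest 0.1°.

The strike is N70°E and the section trends N60°W; the acute angle between them is β = 50°.
tan α = tan 41° × sin 50° = 0.8693 × 0.7660 = 0.6659
apparent dip = arctan 0.6659 = 33.66°

33.7°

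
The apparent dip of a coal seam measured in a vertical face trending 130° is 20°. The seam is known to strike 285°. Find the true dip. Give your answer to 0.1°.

The section is 25° from the strike.
tan(true dip) = tan 20° / sin 25° = 0.8612
δ = arctan(0.8612) = 40.74°

40.7°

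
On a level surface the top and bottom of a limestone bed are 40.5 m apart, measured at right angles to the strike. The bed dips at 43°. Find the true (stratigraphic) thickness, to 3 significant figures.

True thickness t = w · sin(dip) = 40.5 × sin 43°
t = 40.5 × 0.6820 = 27.621 m

27.6 m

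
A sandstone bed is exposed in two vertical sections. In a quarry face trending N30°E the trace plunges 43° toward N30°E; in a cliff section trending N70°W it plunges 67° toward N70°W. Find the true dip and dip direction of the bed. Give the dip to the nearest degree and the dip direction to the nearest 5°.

Each apparent-dip line lies in the plane. As unit vectors (x east, y north, z up), v₁ plunges 43°→N30°E and v₂ plunges 67°→N70°W.
Cross product v₁ × v₂ gives the pole to the plane: n ∝ (-0.492, 0.587, 0.281).
tan δ = √(n_x²+n_y²)/n_z = 0.766/0.281, so δ = 69.8°.
Dip direction = atan2(-0.492, 0.587) = 320° (azimuth of n's horizontal projection).

true dip 70°, dip direction 320°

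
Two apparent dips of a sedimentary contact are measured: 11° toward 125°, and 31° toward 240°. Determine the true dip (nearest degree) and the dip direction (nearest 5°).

The two traces are lines in the plane: v₁ = (sin 125°·cos 11°, cos 125°·cos 11°, −sin 11°), v₂ = (sin 240°·cos 31°, cos 240°·cos 31°, −sin 31°).
Cross product v₁ × v₂ gives the pole to the plane: n ∝ (-0.208, -0.556, 0.763).
Dip δ = arctan(|n_h|/n_z) = arctan(0.594/0.763) = 37.9°.
Dip direction = atan2(-0.208, -0.556) = 201° (azimuth of n's horizontal projection).

true dip 38°, dip direction 200°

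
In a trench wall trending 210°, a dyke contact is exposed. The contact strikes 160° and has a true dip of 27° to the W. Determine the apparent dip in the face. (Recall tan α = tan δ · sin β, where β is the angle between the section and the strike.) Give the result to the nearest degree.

Angle between strike (160°) and section (210°): β = 50°.
tan(apparent dip) = tan 27° · sin 50° = 0.3903
α = arctan(0.3903) = 21.32°

21°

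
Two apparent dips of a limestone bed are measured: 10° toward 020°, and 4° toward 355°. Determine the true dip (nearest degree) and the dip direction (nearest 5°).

true dip 15°, dip direction 070°

Represent each trace as a vector plunging at its apparent dip toward its trend (east-north-up frame): v₁ = (0.337, 0.925, -0.174), v₂ = (-0.087, 0.994, -0.070).
The plane normal is n = v₁ × v₂ ∝ (0.108, 0.039, 0.415).
tan δ = √(n_x²+n_y²)/n_z = 0.115/0.415, so δ = 15.4°.
Dip direction = azimuth of (n_x, n_y) = atan2(0.108, 0.039) = 70°.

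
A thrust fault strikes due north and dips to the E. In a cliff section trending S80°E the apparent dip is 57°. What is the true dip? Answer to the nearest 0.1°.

57.4°

The section is 80° from the strike.
tan δ = tan α / sin β = tan 57° / sin 80° = 1.5399 / 0.9848 = 1.5636
δ = arctan(1.5636) = 57.40°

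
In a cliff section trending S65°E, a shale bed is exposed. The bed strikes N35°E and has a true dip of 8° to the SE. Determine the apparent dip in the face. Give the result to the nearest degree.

The strike is N35°E and the section trends S65°E; the acute angle between them is β = 80°.
tan α = tan 8° × sin 80° = 0.1405 × 0.9848 = 0.1384
apparent dip = arctan 0.1384 = 7.88°

8°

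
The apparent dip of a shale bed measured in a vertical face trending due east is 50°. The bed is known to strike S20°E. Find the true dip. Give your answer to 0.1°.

51.7°

β = acute angle between strike S20°E and section due east = 70°.
tan(true dip) = tan 50° / sin 70° = 1.2682
true dip = arctan 1.2682 = 51.74°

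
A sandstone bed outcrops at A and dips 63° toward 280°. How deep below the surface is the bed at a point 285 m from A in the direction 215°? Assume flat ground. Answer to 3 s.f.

236 m

The hole lies 65° from the dip direction, so the down-dip offset is 285 × cos 65° = 120.45 m.
Depth = down-dip offset × tan(dip) = 120.45 × tan 63° = 120.45 × 1.9626
Depth = 236.39 m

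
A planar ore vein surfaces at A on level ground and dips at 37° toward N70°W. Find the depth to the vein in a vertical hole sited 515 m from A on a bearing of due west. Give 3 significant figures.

365 m

The hole lies 20° from the dip direction, so the down-dip offset is 515 × cos 20° = 483.94 m.
Depth = down-dip offset × tan(dip) = 483.94 × tan 37° = 483.94 × 0.7536
Depth = 364.68 m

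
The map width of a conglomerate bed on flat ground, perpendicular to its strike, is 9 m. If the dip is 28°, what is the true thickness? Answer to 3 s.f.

4.23 m

True thickness t = w · sin(dip) = 9 × sin 28°
t = 9 × 0.4695 = 4.225 m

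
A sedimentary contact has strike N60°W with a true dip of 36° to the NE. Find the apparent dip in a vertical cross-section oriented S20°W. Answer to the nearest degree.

The section lies 80° from the strike.
tan(apparent dip) = tan 36° · sin 80° = 0.7155
apparent dip = arctan 0.7155 = 35.58°

36°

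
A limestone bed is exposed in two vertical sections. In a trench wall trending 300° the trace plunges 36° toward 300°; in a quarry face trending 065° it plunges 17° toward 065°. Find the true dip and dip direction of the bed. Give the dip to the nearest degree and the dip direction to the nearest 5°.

true dip 49°, dip direction 350°

Each apparent-dip line lies in the plane. As unit vectors (x east, y north, z up), v₁ plunges 36°→300° and v₂ plunges 17°→065°.
Cross product v₁ × v₂ gives the pole to the plane: n ∝ (-0.119, 0.714, 0.634).
Dip δ = arctan(|n_h|/n_z) = arctan(0.724/0.634) = 48.8°.
The horizontal component of n points toward azimuth atan2(n_x, n_y) = 351°, the dip direction.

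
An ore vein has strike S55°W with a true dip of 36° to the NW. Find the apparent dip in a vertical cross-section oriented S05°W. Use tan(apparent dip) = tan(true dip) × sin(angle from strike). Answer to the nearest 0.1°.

29.1°

The strike is S55°W and the section trends S05°W; the acute angle between them is β = 50°.
tan α = tan 36° × sin 50° = 0.7265 × 0.7660 = 0.5566
α = arctan(0.5566) = 29.10°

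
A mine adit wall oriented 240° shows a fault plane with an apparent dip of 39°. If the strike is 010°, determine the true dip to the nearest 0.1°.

β = acute angle between strike 010° and section 240° = 50°.
tan δ = tan α / sin β = tan 39° / sin 50° = 0.8098 / 0.7660 = 1.0571
true dip = arctan 1.0571 = 46.59°

46.6°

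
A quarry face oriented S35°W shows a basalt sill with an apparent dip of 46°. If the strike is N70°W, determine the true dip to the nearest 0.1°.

47.0°

β = acute angle between strike N70°W and section S35°W = 75°.
tan(true dip) = tan 46° / sin 75° = 1.0721
true dip = arctan 1.0721 = 46.99°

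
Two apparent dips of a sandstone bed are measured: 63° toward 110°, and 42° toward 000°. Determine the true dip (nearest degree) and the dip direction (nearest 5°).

Each apparent-dip line lies in the plane. As unit vectors (x east, y north, z up), v₁ plunges 63°→110° and v₂ plunges 42°→000°.
n = v₁ × v₂ = (0.766, 0.285, 0.317) (taken with n_z > 0).
True dip = arccos(n_z / |n|) = arccos(0.3616) = 68.8°.
The horizontal component of n points toward azimuth atan2(n_x, n_y) = 70°, the dip direction.

true dip 69°, dip direction 070°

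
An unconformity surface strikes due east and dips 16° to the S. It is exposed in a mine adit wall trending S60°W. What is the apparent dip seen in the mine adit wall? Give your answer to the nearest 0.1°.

Angle between strike (due east) and section (S60°W): β = 30°.
tan(apparent dip) = tan 16° · sin 30° = 0.1434
apparent dip = arctan 0.1434 = 8.16°

8.2°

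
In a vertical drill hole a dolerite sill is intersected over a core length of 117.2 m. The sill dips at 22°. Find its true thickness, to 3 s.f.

109 m

True thickness t = h · cos(dip) = 117.2 × cos 22°
t = 117.2 × 0.9272 = 108.666 m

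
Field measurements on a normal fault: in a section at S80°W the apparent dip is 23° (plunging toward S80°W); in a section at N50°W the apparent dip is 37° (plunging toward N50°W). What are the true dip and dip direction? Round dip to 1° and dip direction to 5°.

The two traces are lines in the plane: v₁ = (sin 260°·cos 23°, cos 260°·cos 23°, −sin 23°), v₂ = (sin 310°·cos 37°, cos 310°·cos 37°, −sin 37°).
Cross product v₁ × v₂ gives the pole to the plane: n ∝ (-0.297, 0.307, 0.563).
True dip = arccos(n_z / |n|) = arccos(0.7971) = 37.1°.
Dip direction = atan2(-0.297, 0.307) = 316° (azimuth of n's horizontal projection).

true dip 37°, dip direction 315°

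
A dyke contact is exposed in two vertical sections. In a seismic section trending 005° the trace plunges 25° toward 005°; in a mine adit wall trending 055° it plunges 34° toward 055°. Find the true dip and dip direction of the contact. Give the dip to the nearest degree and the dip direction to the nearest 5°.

true dip 34°, dip direction 050°

Represent each trace as a vector plunging at its apparent dip toward its trend (east-north-up frame): v₁ = (0.079, 0.903, -0.423), v₂ = (0.679, 0.476, -0.559).
n = v₁ × v₂ = (0.304, 0.243, 0.576) (taken with n_z > 0).
tan δ = √(n_x²+n_y²)/n_z = 0.389/0.576, so δ = 34.1°.
The horizontal component of n points toward azimuth atan2(n_x, n_y) = 51°, the dip direction.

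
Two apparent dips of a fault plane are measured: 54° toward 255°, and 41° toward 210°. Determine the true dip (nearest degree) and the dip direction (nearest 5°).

true dip 54°, dip direction 260°

Represent each trace as a vector plunging at its apparent dip toward its trend (east-north-up frame): v₁ = (-0.568, -0.152, -0.809), v₂ = (-0.377, -0.654, -0.656).
The plane normal is n = v₁ × v₂ ∝ (-0.429, -0.067, 0.314).
tan δ = √(n_x²+n_y²)/n_z = 0.434/0.314, so δ = 54.2°.
Dip direction = azimuth of (n_x, n_y) = atan2(-0.429, -0.067) = 261°.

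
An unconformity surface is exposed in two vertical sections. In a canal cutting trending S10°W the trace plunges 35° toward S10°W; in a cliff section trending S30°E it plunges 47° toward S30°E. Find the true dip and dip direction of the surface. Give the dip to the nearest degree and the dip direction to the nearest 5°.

true dip 47°, dip direction 140°

Represent each trace as a vector plunging at its apparent dip toward its trend (east-north-up frame): v₁ = (-0.142, -0.807, -0.574), v₂ = (0.341, -0.591, -0.731).
The plane normal is n = v₁ × v₂ ∝ (0.251, -0.300, 0.359).
tan δ = √(n_x²+n_y²)/n_z = 0.391/0.359, so δ = 47.4°.
Dip direction = atan2(0.251, -0.300) = 140° (azimuth of n's horizontal projection).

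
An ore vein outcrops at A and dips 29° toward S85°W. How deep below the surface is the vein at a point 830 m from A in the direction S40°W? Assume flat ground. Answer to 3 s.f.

325 m

The hole lies 45° from the dip direction, so the down-dip offset is 830 × cos 45° = 586.90 m.
Depth = down-dip offset × tan(dip) = 586.90 × tan 29° = 586.90 × 0.5543
Depth = 325.32 m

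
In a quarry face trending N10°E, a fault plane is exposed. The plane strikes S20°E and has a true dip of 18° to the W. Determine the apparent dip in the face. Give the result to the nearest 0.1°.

9.2°

The section lies 30° from the strike.
tan α = tan 18° × sin 30° = 0.3249 × 0.5000 = 0.1625
α = arctan(0.1625) = 9.23°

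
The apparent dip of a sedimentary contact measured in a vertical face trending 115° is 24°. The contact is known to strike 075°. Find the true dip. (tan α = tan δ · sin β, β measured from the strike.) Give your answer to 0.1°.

β = acute angle between strike 075° and section 115° = 40°.
tan δ = tan α / sin β = tan 24° / sin 40° = 0.4452 / 0.6428 = 0.6927
true dip = arctan 0.6927 = 34.71°

34.7°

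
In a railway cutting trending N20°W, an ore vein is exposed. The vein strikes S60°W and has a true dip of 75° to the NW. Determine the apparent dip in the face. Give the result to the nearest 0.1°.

The section lies 80° from the strike.
tan α = tan 75° × sin 80° = 3.7321 × 0.9848 = 3.6754
α = arctan(3.6754) = 74.78°

74.8°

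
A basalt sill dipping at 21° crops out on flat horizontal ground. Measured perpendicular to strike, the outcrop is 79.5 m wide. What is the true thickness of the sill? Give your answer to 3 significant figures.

True thickness t = w · sin(dip) = 79.5 × sin 21°
t = 79.5 × 0.3584 = 28.490 m

28.5 m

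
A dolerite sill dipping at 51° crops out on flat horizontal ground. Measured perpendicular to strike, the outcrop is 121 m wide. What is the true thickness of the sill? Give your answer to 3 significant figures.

True thickness t = w · sin(dip) = 121 × sin 51°
t = 121 × 0.7771 = 94.035 m

94.0 m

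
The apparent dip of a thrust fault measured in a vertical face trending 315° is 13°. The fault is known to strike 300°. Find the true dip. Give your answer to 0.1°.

The section is 15° from the strike.
tan(true dip) = tan 13° / sin 15° = 0.8920
δ = arctan(0.8920) = 41.73°

41.7°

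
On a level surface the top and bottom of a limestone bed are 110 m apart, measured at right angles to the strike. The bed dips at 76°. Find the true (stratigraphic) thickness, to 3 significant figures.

107 m

True thickness t = w · sin(dip) = 110 × sin 76°
t = 110 × 0.9703 = 106.733 m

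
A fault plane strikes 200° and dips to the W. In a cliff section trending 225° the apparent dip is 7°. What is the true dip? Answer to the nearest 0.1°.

16.2°

The section is 25° from the strike.
tan δ = tan α / sin β = tan 7° / sin 25° = 0.1228 / 0.4226 = 0.2905
true dip = arctan 0.2905 = 16.20°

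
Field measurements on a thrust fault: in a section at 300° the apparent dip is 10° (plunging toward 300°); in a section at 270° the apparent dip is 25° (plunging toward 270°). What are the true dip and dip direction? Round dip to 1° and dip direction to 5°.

Each apparent-dip line lies in the plane. As unit vectors (x east, y north, z up), v₁ plunges 10°→300° and v₂ plunges 25°→270°.
Cross product v₁ × v₂ gives the pole to the plane: n ∝ (-0.208, -0.203, 0.446).
True dip = arccos(n_z / |n|) = arccos(0.8379) = 33.1°.
The horizontal component of n points toward azimuth atan2(n_x, n_y) = 226°, the dip direction.

true dip 33°, dip direction 225°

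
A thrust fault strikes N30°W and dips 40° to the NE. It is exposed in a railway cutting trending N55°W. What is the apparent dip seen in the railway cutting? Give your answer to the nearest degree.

20°

The strike is N30°W and the section trends N55°W; the acute angle between them is β = 25°.
tan α = tan 40° × sin 25° = 0.8391 × 0.4226 = 0.3546
apparent dip = arctan 0.3546 = 19.53°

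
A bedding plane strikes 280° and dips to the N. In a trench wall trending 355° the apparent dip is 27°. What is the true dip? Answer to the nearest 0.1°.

The section is 75° from the strike.
tan(true dip) = tan 27° / sin 75° = 0.5275
true dip = arctan 0.5275 = 27.81°

27.8°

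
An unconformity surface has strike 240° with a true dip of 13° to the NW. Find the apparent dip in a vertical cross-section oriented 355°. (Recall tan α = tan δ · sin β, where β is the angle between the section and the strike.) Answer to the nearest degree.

12°

Angle between strike (240°) and section (355°): β = 65°.
tan(apparent dip) = tan 13° · sin 65° = 0.2092
apparent dip = arctan 0.2092 = 11.82°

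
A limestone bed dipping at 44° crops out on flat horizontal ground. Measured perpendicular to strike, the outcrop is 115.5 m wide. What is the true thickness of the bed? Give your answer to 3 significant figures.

80.2 m

True thickness t = w · sin(dip) = 115.5 × sin 44°
t = 115.5 × 0.6947 = 80.233 m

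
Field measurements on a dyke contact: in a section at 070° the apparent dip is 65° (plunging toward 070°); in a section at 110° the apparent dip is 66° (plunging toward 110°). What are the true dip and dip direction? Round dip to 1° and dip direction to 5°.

true dip 67°, dip direction 095°

Each apparent-dip line lies in the plane. As unit vectors (x east, y north, z up), v₁ plunges 65°→070° and v₂ plunges 66°→110°.
n = v₁ × v₂ = (0.258, -0.016, 0.110) (taken with n_z > 0).
tan δ = √(n_x²+n_y²)/n_z = 0.259/0.110, so δ = 66.9°.
Dip direction = azimuth of (n_x, n_y) = atan2(0.258, -0.016) = 94°.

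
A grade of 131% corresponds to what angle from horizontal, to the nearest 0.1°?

tan θ = 131/100 = 1.3100
θ = arctan(1.3100) = 52.64°

52.6°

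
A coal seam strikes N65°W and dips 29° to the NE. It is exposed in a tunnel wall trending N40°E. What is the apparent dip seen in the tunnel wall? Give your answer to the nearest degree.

Angle between strike (N65°W) and section (N40°E): β = 75°.
tan(apparent dip) = tan 29° · sin 75° = 0.5354
α = arctan(0.5354) = 28.17°

28°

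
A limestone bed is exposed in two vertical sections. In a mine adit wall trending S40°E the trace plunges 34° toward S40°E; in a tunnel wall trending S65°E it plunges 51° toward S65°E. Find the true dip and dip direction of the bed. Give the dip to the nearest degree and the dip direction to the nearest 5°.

true dip 58°, dip direction 075°

The two traces are lines in the plane: v₁ = (sin 140°·cos 34°, cos 140°·cos 34°, −sin 34°), v₂ = (sin 115°·cos 51°, cos 115°·cos 51°, −sin 51°).
The plane normal is n = v₁ × v₂ ∝ (0.345, 0.095, 0.220).
tan δ = √(n_x²+n_y²)/n_z = 0.358/0.220, so δ = 58.4°.
Dip direction = atan2(0.345, 0.095) = 75° (azimuth of n's horizontal projection).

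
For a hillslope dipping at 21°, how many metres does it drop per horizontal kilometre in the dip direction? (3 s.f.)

drop per km = 1000 × tan 21° = 1000 × 0.3839

384 m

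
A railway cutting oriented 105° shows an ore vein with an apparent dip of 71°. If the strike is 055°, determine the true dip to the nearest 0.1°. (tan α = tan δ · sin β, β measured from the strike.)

β = acute angle between strike 055° and section 105° = 50°.
tan(true dip) = tan 71° / sin 50° = 3.7912
δ = arctan(3.7912) = 75.22°

75.2°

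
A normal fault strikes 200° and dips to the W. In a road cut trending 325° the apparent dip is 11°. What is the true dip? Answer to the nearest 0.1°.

13.3°

The section is 55° from the strike.
tan δ = tan α / sin β = tan 11° / sin 55° = 0.1944 / 0.8192 = 0.2373
true dip = arctan 0.2373 = 13.35°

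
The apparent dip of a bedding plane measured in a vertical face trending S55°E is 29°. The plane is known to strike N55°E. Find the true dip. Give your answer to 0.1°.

β = acute angle between strike N55°E and section S55°E = 70°.
tan(true dip) = tan 29° / sin 70° = 0.5899
true dip = arctan 0.5899 = 30.54°

30.5°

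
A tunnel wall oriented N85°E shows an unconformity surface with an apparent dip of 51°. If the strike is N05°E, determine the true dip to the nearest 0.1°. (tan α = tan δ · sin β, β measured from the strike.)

51.4°

β = acute angle between strike N05°E and section N85°E = 80°.
tan(true dip) = tan 51° / sin 80° = 1.2539
true dip = arctan 1.2539 = 51.43°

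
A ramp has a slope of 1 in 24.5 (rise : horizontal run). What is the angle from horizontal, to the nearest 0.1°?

tan θ = 1/24.5 = 0.0408
θ = arctan(0.0408) = 2.34°

2.3°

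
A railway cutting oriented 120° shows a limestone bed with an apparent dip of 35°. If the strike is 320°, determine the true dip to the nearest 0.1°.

64.0°

β = acute angle between strike 320° and section 120° = 20°.
tan δ = tan α / sin β = tan 35° / sin 20° = 0.7002 / 0.3420 = 2.0473
true dip = arctan 2.0473 = 63.97°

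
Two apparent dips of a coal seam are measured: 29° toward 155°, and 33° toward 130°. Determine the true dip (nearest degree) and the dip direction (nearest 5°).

Represent each trace as a vector plunging at its apparent dip toward its trend (east-north-up frame): v₁ = (0.370, -0.793, -0.485), v₂ = (0.642, -0.539, -0.545).
Cross product v₁ × v₂ gives the pole to the plane: n ∝ (0.170, -0.110, 0.310).
Dip δ = arctan(|n_h|/n_z) = arctan(0.203/0.310) = 33.2°.
Dip direction = atan2(0.170, -0.110) = 123° (azimuth of n's horizontal projection).

true dip 33°, dip direction 125°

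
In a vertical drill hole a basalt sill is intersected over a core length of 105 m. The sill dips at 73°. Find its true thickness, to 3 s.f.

True thickness t = h · cos(dip) = 105 × cos 73°
t = 105 × 0.2924 = 30.699 m

30.7 m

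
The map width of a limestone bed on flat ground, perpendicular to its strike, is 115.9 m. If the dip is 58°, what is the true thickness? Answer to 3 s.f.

98.3 m

True thickness t = w · sin(dip) = 115.9 × sin 58°
t = 115.9 × 0.8480 = 98.289 m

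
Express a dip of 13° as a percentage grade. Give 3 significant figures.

23.1%

grade % = 100 × tan 13° = 100 × 0.2309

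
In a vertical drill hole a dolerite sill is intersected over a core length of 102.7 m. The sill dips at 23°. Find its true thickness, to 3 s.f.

True thickness t = h · cos(dip) = 102.7 × cos 23°
t = 102.7 × 0.9205 = 94.536 m

94.5 m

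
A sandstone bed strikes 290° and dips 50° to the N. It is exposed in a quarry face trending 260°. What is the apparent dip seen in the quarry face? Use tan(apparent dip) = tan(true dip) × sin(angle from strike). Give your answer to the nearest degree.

The strike is 290° and the section trends 260°; the acute angle between them is β = 30°.
tan(apparent dip) = tan 50° · sin 30° = 0.5959
apparent dip = arctan 0.5959 = 30.79°

31°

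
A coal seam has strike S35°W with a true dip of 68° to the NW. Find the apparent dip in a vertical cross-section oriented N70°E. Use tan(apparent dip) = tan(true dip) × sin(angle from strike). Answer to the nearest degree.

55°

The section lies 35° from the strike.
tan α = tan 68° × sin 35° = 2.4751 × 0.5736 = 1.4197
apparent dip = arctan 1.4197 = 54.84°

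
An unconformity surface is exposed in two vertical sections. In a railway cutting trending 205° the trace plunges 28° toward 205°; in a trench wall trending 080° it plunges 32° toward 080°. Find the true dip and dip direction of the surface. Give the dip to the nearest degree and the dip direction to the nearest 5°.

The two traces are lines in the plane: v₁ = (sin 205°·cos 28°, cos 205°·cos 28°, −sin 28°), v₂ = (sin 80°·cos 32°, cos 80°·cos 32°, −sin 32°).
Cross product v₁ × v₂ gives the pole to the plane: n ∝ (0.493, -0.590, 0.613).
tan δ = √(n_x²+n_y²)/n_z = 0.769/0.613, so δ = 51.4°.
Dip direction = azimuth of (n_x, n_y) = atan2(0.493, -0.590) = 140°.

true dip 51°, dip direction 140°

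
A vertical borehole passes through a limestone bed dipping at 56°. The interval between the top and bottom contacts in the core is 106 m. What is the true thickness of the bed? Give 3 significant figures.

59.3 m

True thickness t = h · cos(dip) = 106 × cos 56°
t = 106 × 0.5592 = 59.274 m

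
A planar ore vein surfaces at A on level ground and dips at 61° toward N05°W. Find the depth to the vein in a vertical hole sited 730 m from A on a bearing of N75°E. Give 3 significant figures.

The hole lies 80° from the dip direction, so the down-dip offset is 730 × cos 80° = 126.76 m.
Depth = down-dip offset × tan(dip) = 126.76 × tan 61° = 126.76 × 1.8040
Depth = 228.69 m

229 m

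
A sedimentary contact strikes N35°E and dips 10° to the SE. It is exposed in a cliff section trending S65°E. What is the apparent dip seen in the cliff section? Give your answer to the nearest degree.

10°

The strike is N35°E and the section trends S65°E; the acute angle between them is β = 80°.
tan α = tan 10° × sin 80° = 0.1763 × 0.9848 = 0.1736
apparent dip = arctan 0.1736 = 9.85°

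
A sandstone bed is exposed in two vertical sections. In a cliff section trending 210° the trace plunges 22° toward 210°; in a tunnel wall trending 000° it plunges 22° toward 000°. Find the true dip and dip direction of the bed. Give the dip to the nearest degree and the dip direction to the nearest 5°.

Represent each trace as a vector plunging at its apparent dip toward its trend (east-north-up frame): v₁ = (-0.464, -0.803, -0.375), v₂ = (0.000, 0.927, -0.375).
Cross product v₁ × v₂ gives the pole to the plane: n ∝ (-0.648, 0.174, 0.430).
Dip δ = arctan(|n_h|/n_z) = arctan(0.671/0.430) = 57.4°.
Dip direction = azimuth of (n_x, n_y) = atan2(-0.648, 0.174) = 285°.

true dip 57°, dip direction 285°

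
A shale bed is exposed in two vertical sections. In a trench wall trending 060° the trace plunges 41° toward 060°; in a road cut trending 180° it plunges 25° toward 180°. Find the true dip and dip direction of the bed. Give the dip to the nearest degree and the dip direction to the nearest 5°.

Each apparent-dip line lies in the plane. As unit vectors (x east, y north, z up), v₁ plunges 41°→060° and v₂ plunges 25°→180°.
Cross product v₁ × v₂ gives the pole to the plane: n ∝ (0.754, -0.276, 0.592).
Dip δ = arctan(|n_h|/n_z) = arctan(0.803/0.592) = 53.6°.
The horizontal component of n points toward azimuth atan2(n_x, n_y) = 110°, the dip direction.

true dip 54°, dip direction 110°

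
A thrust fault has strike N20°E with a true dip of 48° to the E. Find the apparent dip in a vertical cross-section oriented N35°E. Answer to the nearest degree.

16°

The section lies 15° from the strike.
tan α = tan 48° × sin 15° = 1.1106 × 0.2588 = 0.2874
apparent dip = arctan 0.2874 = 16.04°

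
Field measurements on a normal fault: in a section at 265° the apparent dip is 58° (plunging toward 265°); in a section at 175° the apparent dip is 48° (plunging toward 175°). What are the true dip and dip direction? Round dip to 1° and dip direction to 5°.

The two traces are lines in the plane: v₁ = (sin 265°·cos 58°, cos 265°·cos 58°, −sin 58°), v₂ = (sin 175°·cos 48°, cos 175°·cos 48°, −sin 48°).
n = v₁ × v₂ = (-0.531, -0.442, 0.355) (taken with n_z > 0).
Dip δ = arctan(|n_h|/n_z) = arctan(0.691/0.355) = 62.8°.
Dip direction = atan2(-0.531, -0.442) = 230° (azimuth of n's horizontal projection).

true dip 63°, dip direction 230°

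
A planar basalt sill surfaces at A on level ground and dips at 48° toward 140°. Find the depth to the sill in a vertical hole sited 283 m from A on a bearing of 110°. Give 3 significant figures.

The hole lies 30° from the dip direction, so the down-dip offset is 283 × cos 30° = 245.09 m.
Depth = down-dip offset × tan(dip) = 245.09 × tan 48° = 245.09 × 1.1106
Depth = 272.19 m

272 m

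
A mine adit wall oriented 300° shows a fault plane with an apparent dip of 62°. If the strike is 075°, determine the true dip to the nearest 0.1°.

69.4°

β = acute angle between strike 075° and section 300° = 45°.
tan δ = tan α / sin β = tan 62° / sin 45° = 1.8807 / 0.7071 = 2.6597
true dip = arctan 2.6597 = 69.39°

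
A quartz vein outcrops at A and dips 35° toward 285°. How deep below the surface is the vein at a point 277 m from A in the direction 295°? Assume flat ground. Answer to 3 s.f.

191 m

The hole lies 10° from the dip direction, so the down-dip offset is 277 × cos 10° = 272.79 m.
Depth = down-dip offset × tan(dip) = 272.79 × tan 35° = 272.79 × 0.7002
Depth = 191.01 m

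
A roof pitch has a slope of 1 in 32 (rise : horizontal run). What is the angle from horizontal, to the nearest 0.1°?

tan θ = 1/32 = 0.0312
θ = arctan(0.0312) = 1.79°

1.8°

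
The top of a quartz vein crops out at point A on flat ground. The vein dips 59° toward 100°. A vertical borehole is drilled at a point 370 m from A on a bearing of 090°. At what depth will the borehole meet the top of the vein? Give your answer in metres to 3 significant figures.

The hole lies 10° from the dip direction, so the down-dip offset is 370 × cos 10° = 364.38 m.
Depth = down-dip offset × tan(dip) = 364.38 × tan 59° = 364.38 × 1.6643
Depth = 606.43 m

606 m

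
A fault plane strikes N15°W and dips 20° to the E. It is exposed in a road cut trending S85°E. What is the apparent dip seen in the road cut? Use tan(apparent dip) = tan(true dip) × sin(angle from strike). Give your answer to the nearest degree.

Angle between strike (N15°W) and section (S85°E): β = 70°.
tan α = tan 20° × sin 70° = 0.3640 × 0.9397 = 0.3420
α = arctan(0.3420) = 18.88°

19°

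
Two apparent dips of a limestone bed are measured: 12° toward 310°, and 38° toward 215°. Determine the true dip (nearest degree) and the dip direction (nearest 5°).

The two traces are lines in the plane: v₁ = (sin 310°·cos 12°, cos 310°·cos 12°, −sin 12°), v₂ = (sin 215°·cos 38°, cos 215°·cos 38°, −sin 38°).
The plane normal is n = v₁ × v₂ ∝ (-0.521, -0.367, 0.768).
Dip δ = arctan(|n_h|/n_z) = arctan(0.638/0.768) = 39.7°.
Dip direction = atan2(-0.521, -0.367) = 235° (azimuth of n's horizontal projection).

true dip 40°, dip direction 235°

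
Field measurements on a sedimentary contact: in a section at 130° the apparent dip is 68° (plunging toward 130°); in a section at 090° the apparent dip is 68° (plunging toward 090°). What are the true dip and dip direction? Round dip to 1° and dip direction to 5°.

true dip 69°, dip direction 110°

Represent each trace as a vector plunging at its apparent dip toward its trend (east-north-up frame): v₁ = (0.287, -0.241, -0.927), v₂ = (0.375, 0.000, -0.927).
n = v₁ × v₂ = (0.223, -0.081, 0.090) (taken with n_z > 0).
tan δ = √(n_x²+n_y²)/n_z = 0.238/0.090, so δ = 69.2°.
Dip direction = atan2(0.223, -0.081) = 110° (azimuth of n's horizontal projection).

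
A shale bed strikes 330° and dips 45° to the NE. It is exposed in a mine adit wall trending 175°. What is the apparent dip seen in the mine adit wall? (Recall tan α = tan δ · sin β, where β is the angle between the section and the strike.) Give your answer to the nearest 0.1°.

22.9°

The strike is 330° and the section trends 175°; the acute angle between them is β = 25°.
tan(apparent dip) = tan 45° · sin 25° = 0.4226
apparent dip = arctan 0.4226 = 22.91°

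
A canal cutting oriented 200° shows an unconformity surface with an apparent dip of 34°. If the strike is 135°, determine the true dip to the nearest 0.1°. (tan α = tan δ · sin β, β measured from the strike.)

36.7°

The section is 65° from the strike.
tan(true dip) = tan 34° / sin 65° = 0.7442
true dip = arctan 0.7442 = 36.66°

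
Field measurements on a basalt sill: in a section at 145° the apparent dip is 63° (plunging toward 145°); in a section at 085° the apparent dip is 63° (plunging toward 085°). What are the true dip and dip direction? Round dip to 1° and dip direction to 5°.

Represent each trace as a vector plunging at its apparent dip toward its trend (east-north-up frame): v₁ = (0.260, -0.372, -0.891), v₂ = (0.452, 0.040, -0.891).
The plane normal is n = v₁ × v₂ ∝ (0.367, -0.171, 0.178).
tan δ = √(n_x²+n_y²)/n_z = 0.405/0.178, so δ = 66.2°.
Dip direction = atan2(0.367, -0.171) = 115° (azimuth of n's horizontal projection).

true dip 66°, dip direction 115°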